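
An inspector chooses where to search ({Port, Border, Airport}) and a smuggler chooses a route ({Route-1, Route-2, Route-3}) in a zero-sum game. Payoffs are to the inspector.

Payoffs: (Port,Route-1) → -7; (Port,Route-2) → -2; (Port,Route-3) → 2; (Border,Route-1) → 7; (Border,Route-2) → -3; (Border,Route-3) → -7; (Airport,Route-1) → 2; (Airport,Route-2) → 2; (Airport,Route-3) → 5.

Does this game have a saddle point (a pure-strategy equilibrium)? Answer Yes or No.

Yes

Row minima: Port → -7, Border → -7, Airport → 2; maximin = 2.
Column maxima: Route-1 → 7, Route-2 → 2, Route-3 → 5; minimax = 2.
maximin = minimax = 2, so a saddle point exists.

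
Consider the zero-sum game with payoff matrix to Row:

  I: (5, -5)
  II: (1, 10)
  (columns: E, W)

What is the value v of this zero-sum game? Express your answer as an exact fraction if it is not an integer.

Row minima: I → -5, II → 1; maximin = 1.
Column maxima: E → 5, W → 10; minimax = 5.
1 ≠ 5, so there is no saddle point; optimal play is mixed.
Let Row play I with probability p. Expected payoff against E: 5p + 1(1−p) = 4p + 1; against W: (-5)p + 10(1−p) = −15p + 10.
Setting these equal: 4p + 1 = −15p + 10 ⇒ 19p = 9 ⇒ p = 9/19, and the value is (4)·(9/19) + 1 = 55/19.
For Column: with q = P(E), equating I's and II's payoffs gives 10q − 5 = −9q + 10 ⇒ q = 15/19.

55/19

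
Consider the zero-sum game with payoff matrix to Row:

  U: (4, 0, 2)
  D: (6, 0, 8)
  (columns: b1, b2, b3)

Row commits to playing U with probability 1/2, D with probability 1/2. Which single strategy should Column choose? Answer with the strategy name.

b2

If Column plays b1, Row's expected payoff is (1/2)·4 + (1/2)·6 = 5.
If Column plays b2, Row's expected payoff is (1/2)·0 + (1/2)·0 = 0.
If Column plays b3, Row's expected payoff is (1/2)·2 + (1/2)·8 = 5.
Column minimizes Row's payoff; the smallest is 0, so the best response is b2.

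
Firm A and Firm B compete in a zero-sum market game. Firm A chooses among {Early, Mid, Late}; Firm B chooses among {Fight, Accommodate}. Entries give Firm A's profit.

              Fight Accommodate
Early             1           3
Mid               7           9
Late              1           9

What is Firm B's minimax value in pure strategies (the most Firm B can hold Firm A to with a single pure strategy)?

7

Column maxima: Fight → 7, Accommodate → 9.
The smallest of these is 7.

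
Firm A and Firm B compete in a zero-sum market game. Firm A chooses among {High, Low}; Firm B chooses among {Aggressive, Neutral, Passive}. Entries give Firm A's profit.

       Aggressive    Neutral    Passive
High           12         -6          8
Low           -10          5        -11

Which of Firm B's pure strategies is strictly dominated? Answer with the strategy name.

Passive holds Firm A's payoff strictly below Aggressive in every row: 8 < 12, -11 < -10.
So Aggressive is strictly dominated for Firm B.

Aggressive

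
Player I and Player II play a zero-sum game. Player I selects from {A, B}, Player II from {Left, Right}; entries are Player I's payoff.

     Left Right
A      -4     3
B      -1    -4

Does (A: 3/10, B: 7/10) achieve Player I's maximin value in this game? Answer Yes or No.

Yes

Against Left this mix gives (3/10)·(-4) + (7/10)·(-1) = -19/10.
Against Right this mix gives (3/10)·3 + (7/10)·(-4) = -19/10.
All of Player II's active replies (Left, Right) yield -19/10, and no column does worse for Player I. The mix makes Player II indifferent and guarantees -19/10, so it is optimal.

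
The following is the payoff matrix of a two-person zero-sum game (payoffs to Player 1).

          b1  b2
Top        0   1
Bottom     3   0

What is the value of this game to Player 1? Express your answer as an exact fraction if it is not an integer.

3/4

Row minima: Top → 0, Bottom → 0; maximin = 0.
Column maxima: b1 → 3, b2 → 1; minimax = 1.
0 ≠ 1, so there is no saddle point; optimal play is mixed.
Let Player 1 play Top with probability p. Expected payoff against b1: 0p + 3(1−p) = −3p + 3; against b2: 1p + 0(1−p) = p.
Setting these equal: −3p + 3 = p ⇒ −4p = -3 ⇒ p = 3/4, and the value is (-3)·(3/4) + 3 = 3/4.
For Player 2: with q = P(b1), equating Top's and Bottom's payoffs gives −q + 1 = 3q ⇒ q = 1/4.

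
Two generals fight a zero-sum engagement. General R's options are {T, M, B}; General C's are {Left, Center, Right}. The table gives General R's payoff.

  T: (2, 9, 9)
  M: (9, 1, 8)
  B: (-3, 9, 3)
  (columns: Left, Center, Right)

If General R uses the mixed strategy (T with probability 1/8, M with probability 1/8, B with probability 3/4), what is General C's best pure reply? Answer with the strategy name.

Left

If General C plays Left, General R's expected payoff is (1/8)·2 + (1/8)·9 + (3/4)·(-3) = -7/8.
If General C plays Center, General R's expected payoff is (1/8)·9 + (1/8)·1 + (3/4)·9 = 8.
If General C plays Right, General R's expected payoff is (1/8)·9 + (1/8)·8 + (3/4)·3 = 35/8.
General C minimizes General R's payoff; the smallest is -7/8, so the best response is Left.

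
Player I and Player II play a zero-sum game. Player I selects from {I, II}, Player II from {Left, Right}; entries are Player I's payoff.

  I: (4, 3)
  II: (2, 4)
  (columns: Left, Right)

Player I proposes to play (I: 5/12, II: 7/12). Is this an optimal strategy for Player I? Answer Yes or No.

No

Against Left this mix gives (5/12)·4 + (7/12)·2 = 17/6.
Against Right this mix gives (5/12)·3 + (7/12)·4 = 43/12.
Player II will play Left, holding Player I to 17/6. Shifting weight toward the row that does better against Left would raise this floor (the equalizing mix achieves 10/3 against both Left and Right), so the proposed strategy is not optimal.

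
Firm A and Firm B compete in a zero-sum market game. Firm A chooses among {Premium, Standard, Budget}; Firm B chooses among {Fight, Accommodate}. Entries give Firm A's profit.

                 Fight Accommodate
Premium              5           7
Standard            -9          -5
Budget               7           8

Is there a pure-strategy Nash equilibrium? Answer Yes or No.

Yes

Row minima: Premium → 5, Standard → -9, Budget → 7; maximin = 7.
Column maxima: Fight → 7, Accommodate → 8; minimax = 7.
maximin = minimax = 7, so a saddle point exists.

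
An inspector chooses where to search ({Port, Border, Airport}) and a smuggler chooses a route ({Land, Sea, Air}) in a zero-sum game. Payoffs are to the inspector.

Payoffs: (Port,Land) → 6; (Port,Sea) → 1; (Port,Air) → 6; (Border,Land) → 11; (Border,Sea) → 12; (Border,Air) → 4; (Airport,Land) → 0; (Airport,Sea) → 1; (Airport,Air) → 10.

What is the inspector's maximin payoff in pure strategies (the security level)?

Row minima: Port → 1, Border → 4, Airport → 0.
The best of these is 4.

4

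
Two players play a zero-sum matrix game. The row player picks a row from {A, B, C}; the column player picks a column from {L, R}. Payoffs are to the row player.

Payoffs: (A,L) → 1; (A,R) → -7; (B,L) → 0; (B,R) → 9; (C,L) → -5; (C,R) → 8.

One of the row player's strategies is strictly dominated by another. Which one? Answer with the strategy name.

B gives a strictly higher payoff than C against every column: 0 > -5, 9 > 8.
So C is strictly dominated and the row player never plays it.

C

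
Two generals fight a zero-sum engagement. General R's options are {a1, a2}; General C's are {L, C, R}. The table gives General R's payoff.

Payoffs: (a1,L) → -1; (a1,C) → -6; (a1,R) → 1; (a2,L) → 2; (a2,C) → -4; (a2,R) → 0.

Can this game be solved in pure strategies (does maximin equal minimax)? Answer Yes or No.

Yes

Row minima: a1 → -6, a2 → -4; maximin = -4.
Column maxima: L → 2, C → -4, R → 1; minimax = -4.
maximin = minimax = -4, so a saddle point exists.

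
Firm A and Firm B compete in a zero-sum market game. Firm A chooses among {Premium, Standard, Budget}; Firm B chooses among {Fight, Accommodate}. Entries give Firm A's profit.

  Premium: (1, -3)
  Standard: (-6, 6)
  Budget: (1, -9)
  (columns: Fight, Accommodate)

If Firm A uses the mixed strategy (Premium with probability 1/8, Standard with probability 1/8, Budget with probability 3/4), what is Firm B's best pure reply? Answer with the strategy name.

If Firm B plays Fight, Firm A's expected payoff is (1/8)·1 + (1/8)·(-6) + (3/4)·1 = 1/8.
If Firm B plays Accommodate, Firm A's expected payoff is (1/8)·(-3) + (1/8)·6 + (3/4)·(-9) = -51/8.
Firm B minimizes Firm A's payoff; the smallest is -51/8, so the best response is Accommodate.

Accommodate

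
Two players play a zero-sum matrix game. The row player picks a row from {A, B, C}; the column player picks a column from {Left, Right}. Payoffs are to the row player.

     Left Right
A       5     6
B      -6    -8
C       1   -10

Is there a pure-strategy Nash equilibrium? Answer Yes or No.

Yes

Row minima: A → 5, B → -8, C → -10; maximin = 5.
Column maxima: Left → 5, Right → 6; minimax = 5.
maximin = minimax = 5, so a saddle point exists.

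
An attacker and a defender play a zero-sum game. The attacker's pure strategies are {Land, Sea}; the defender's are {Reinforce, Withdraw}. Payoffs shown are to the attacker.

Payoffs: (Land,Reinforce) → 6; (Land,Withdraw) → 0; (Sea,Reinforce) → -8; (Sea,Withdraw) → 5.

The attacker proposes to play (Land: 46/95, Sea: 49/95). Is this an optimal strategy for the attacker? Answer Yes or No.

No

Against Reinforce this mix gives (46/95)·6 + (49/95)·(-8) = -116/95.
Against Withdraw this mix gives (46/95)·0 + (49/95)·5 = 49/19.
The defender will play Reinforce, holding the attacker to -116/95. Shifting weight toward the row that does better against Reinforce would raise this floor (the equalizing mix achieves 30/19 against both Reinforce and Withdraw), so the proposed strategy is not optimal.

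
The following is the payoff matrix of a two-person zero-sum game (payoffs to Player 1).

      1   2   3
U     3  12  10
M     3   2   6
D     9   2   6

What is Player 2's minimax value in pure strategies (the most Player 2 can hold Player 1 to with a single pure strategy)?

9

Column maxima: 1 → 9, 2 → 12, 3 → 10.
The smallest of these is 9.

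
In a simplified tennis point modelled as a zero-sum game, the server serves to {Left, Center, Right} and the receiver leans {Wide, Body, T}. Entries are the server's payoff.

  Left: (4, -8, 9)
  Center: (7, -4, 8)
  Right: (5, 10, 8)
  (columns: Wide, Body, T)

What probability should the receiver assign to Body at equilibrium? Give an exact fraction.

Row minima: Left → -8, Center → -4, Right → 5; maximin = 5.
Column maxima: Wide → 7, Body → 10, T → 9; minimax = 7.
5 ≠ 7, so there is no saddle point; optimal play is mixed.
T is strictly dominated by Wide (it gives the server strictly more in every row), so the receiver never plays it.
With T eliminated, Left is strictly dominated by Center (Center gives the server strictly more in every remaining column), so the server never plays it.
On the remaining 2×2 (Center, Right vs Wide, Body):
Let the server play Center with probability p. Expected payoff against Wide: 7p + 5(1−p) = 2p + 5; against Body: (-4)p + 10(1−p) = −14p + 10.
Setting these equal: 2p + 5 = −14p + 10 ⇒ 16p = 5 ⇒ p = 5/16, and the value is (2)·(5/16) + 5 = 45/8.
For the receiver: with q = P(Wide), equating Center's and Right's payoffs gives 11q − 4 = −5q + 10 ⇒ q = 7/8.

1/8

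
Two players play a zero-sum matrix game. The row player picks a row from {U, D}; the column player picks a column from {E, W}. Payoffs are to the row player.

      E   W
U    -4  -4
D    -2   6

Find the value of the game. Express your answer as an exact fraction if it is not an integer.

-2

Row minima: U → -4, D → -2; maximin = -2.
Column maxima: E → -2, W → 6; minimax = -2.
Since maximin = minimax = -2, there is a saddle point and the value is -2.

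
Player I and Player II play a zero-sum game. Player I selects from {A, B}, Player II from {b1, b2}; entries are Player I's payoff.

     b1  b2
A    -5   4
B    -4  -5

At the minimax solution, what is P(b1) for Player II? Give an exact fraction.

Row minima: A → -5, B → -5; maximin = -5.
Column maxima: b1 → -4, b2 → 4; minimax = -4.
-5 ≠ -4, so there is no saddle point; optimal play is mixed.
Let Player I play A with probability p. Expected payoff against b1: (-5)p + (-4)(1−p) = −p − 4; against b2: 4p + (-5)(1−p) = 9p − 5.
Setting these equal: −p − 4 = 9p − 5 ⇒ −10p = -1 ⇒ p = 1/10, and the value is (-1)·(1/10) − 4 = -41/10.
For Player II: with q = P(b1), equating A's and B's payoffs gives −9q + 4 = q − 5 ⇒ q = 9/10.

9/10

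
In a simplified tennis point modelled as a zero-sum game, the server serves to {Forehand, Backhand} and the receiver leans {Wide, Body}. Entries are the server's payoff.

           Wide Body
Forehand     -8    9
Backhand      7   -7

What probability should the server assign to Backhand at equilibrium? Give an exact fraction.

Row minima: Forehand → -8, Backhand → -7; maximin = -7.
Column maxima: Wide → 7, Body → 9; minimax = 7.
-7 ≠ 7, so there is no saddle point; optimal play is mixed.
Let the server play Forehand with probability p. Expected payoff against Wide: (-8)p + 7(1−p) = −15p + 7; against Body: 9p + (-7)(1−p) = 16p − 7.
Setting these equal: −15p + 7 = 16p − 7 ⇒ −31p = -14 ⇒ p = 14/31, and the value is (-15)·(14/31) + 7 = 7/31.
For the receiver: with q = P(Wide), equating Forehand's and Backhand's payoffs gives −17q + 9 = 14q − 7 ⇒ q = 16/31.

17/31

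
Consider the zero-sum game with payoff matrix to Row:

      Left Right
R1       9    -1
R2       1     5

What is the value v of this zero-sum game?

Row minima: R1 → -1, R2 → 1; maximin = 1.
Column maxima: Left → 9, Right → 5; minimax = 5.
1 ≠ 5, so there is no saddle point; optimal play is mixed.
Let Row play R1 with probability p. Expected payoff against Left: 9p + 1(1−p) = 8p + 1; against Right: (-1)p + 5(1−p) = −6p + 5.
Setting these equal: 8p + 1 = −6p + 5 ⇒ 14p = 4 ⇒ p = 2/7, and the value is (8)·(2/7) + 1 = 23/7.
For Column: with q = P(Left), equating R1's and R2's payoffs gives 10q − 1 = −4q + 5 ⇒ q = 3/7.

23/7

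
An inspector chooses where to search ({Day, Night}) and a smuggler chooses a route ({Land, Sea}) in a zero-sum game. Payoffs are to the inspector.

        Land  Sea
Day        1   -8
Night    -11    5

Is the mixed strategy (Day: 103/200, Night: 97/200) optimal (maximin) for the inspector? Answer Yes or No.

No

Against Land this mix gives (103/200)·1 + (97/200)·(-11) = -241/50.
Against Sea this mix gives (103/200)·(-8) + (97/200)·5 = -339/200.
The smuggler will play Land, holding the inspector to -241/50. Shifting weight toward the row that does better against Land would raise this floor (the equalizing mix achieves -83/25 against both Land and Sea), so the proposed strategy is not optimal.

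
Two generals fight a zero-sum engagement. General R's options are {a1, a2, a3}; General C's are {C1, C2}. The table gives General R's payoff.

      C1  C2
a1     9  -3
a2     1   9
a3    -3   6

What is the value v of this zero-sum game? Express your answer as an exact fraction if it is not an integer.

Row minima: a1 → -3, a2 → 1, a3 → -3; maximin = 1.
Column maxima: C1 → 9, C2 → 9; minimax = 9.
1 ≠ 9, so there is no saddle point; optimal play is mixed.
a3 is strictly dominated by a2, so General R never plays it.
On the remaining 2×2 (a1, a2 vs C1, C2):
Let General R play a1 with probability p. Expected payoff against C1: 9p + 1(1−p) = 8p + 1; against C2: (-3)p + 9(1−p) = −12p + 9.
Setting these equal: 8p + 1 = −12p + 9 ⇒ 20p = 8 ⇒ p = 2/5, and the value is (8)·(2/5) + 1 = 21/5.
For General C: with q = P(C1), equating a1's and a2's payoffs gives 12q − 3 = −8q + 9 ⇒ q = 3/5.

21/5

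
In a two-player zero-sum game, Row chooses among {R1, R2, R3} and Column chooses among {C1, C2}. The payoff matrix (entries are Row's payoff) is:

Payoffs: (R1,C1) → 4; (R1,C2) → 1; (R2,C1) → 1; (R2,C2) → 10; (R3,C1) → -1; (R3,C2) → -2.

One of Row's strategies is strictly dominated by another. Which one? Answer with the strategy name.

R1 gives a strictly higher payoff than R3 against every column: 4 > -1, 1 > -2.
So R3 is strictly dominated and Row never plays it.

R3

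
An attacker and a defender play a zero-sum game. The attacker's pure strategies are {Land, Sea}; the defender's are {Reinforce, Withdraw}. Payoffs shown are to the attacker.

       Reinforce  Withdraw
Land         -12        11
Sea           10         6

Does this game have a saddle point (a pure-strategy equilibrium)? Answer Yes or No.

Row minima: Land → -12, Sea → 6; maximin = 6.
Column maxima: Reinforce → 10, Withdraw → 11; minimax = 10.
6 ≠ 10, so no pure-strategy equilibrium exists.

No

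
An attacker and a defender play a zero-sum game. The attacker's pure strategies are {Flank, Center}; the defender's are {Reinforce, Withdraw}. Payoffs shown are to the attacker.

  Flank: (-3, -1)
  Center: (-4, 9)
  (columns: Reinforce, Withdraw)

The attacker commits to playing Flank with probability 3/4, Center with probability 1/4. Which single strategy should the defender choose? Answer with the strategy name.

Reinforce

If the defender plays Reinforce, the attacker's expected payoff is (3/4)·(-3) + (1/4)·(-4) = -13/4.
If the defender plays Withdraw, the attacker's expected payoff is (3/4)·(-1) + (1/4)·9 = 3/2.
The defender minimizes the attacker's payoff; the smallest is -13/4, so the best response is Reinforce.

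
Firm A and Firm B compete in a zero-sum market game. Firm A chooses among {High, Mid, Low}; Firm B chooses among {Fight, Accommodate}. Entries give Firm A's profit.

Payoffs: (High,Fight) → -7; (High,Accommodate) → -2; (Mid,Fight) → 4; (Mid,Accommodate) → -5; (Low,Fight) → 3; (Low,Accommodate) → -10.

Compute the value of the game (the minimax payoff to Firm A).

-43/14

Row minima: High → -7, Mid → -5, Low → -10; maximin = -5.
Column maxima: Fight → 4, Accommodate → -2; minimax = -2.
-5 ≠ -2, so there is no saddle point; optimal play is mixed.
Low is strictly dominated by Mid, so Firm A never plays it.
On the remaining 2×2 (High, Mid vs Fight, Accommodate):
Let Firm A play High with probability p. Expected payoff against Fight: (-7)p + 4(1−p) = −11p + 4; against Accommodate: (-2)p + (-5)(1−p) = 3p − 5.
Setting these equal: −11p + 4 = 3p − 5 ⇒ −14p = -9 ⇒ p = 9/14, and the value is (-11)·(9/14) + 4 = -43/14.
For Firm B: with q = P(Fight), equating High's and Mid's payoffs gives −5q − 2 = 9q − 5 ⇒ q = 3/14.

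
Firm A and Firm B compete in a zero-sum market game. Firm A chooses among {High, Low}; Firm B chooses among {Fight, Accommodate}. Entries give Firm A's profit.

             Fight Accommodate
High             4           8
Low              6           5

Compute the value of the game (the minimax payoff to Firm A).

Row minima: High → 4, Low → 5; maximin = 5.
Column maxima: Fight → 6, Accommodate → 8; minimax = 6.
5 ≠ 6, so there is no saddle point; optimal play is mixed.
Let Firm A play High with probability p. Expected payoff against Fight: 4p + 6(1−p) = −2p + 6; against Accommodate: 8p + 5(1−p) = 3p + 5.
Setting these equal: −2p + 6 = 3p + 5 ⇒ −5p = -1 ⇒ p = 1/5, and the value is (-2)·(1/5) + 6 = 28/5.
For Firm B: with q = P(Fight), equating High's and Low's payoffs gives −4q + 8 = q + 5 ⇒ q = 3/5.

28/5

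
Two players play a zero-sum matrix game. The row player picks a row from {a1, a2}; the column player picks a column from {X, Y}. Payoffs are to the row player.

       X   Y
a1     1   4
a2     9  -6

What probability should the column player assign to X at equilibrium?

Row minima: a1 → 1, a2 → -6; maximin = 1.
Column maxima: X → 9, Y → 4; minimax = 4.
1 ≠ 4, so there is no saddle point; optimal play is mixed.
Let the row player play a1 with probability p. Expected payoff against X: 1p + 9(1−p) = −8p + 9; against Y: 4p + (-6)(1−p) = 10p − 6.
Setting these equal: −8p + 9 = 10p − 6 ⇒ −18p = -15 ⇒ p = 5/6, and the value is (-8)·(5/6) + 9 = 7/3.
For the column player: with q = P(X), equating a1's and a2's payoffs gives −3q + 4 = 15q − 6 ⇒ q = 5/9.

5/9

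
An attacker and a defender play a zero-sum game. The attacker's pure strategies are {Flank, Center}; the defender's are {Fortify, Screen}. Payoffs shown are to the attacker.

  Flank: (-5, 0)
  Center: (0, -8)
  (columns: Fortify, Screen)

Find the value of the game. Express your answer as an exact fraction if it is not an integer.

-40/13

Row minima: Flank → -5, Center → -8; maximin = -5.
Column maxima: Fortify → 0, Screen → 0; minimax = 0.
-5 ≠ 0, so there is no saddle point; optimal play is mixed.
Let the attacker play Flank with probability p. Expected payoff against Fortify: (-5)p + 0(1−p) = −5p; against Screen: 0p + (-8)(1−p) = 8p − 8.
Setting these equal: −5p = 8p − 8 ⇒ −13p = -8 ⇒ p = 8/13, and the value is (-5)·(8/13) = -40/13.
For the defender: with q = P(Fortify), equating Flank's and Center's payoffs gives −5q = 8q − 8 ⇒ q = 8/13.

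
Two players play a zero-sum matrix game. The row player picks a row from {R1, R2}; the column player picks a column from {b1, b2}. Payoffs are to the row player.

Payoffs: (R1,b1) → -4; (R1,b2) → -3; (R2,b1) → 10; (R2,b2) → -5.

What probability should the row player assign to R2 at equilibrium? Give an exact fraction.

1/16

Row minima: R1 → -4, R2 → -5; maximin = -4.
Column maxima: b1 → 10, b2 → -3; minimax = -3.
-4 ≠ -3, so there is no saddle point; optimal play is mixed.
Let the row player play R1 with probability p. Expected payoff against b1: (-4)p + 10(1−p) = −14p + 10; against b2: (-3)p + (-5)(1−p) = 2p − 5.
Setting these equal: −14p + 10 = 2p − 5 ⇒ −16p = -15 ⇒ p = 15/16, and the value is (-14)·(15/16) + 10 = -25/8.
For the column player: with q = P(b1), equating R1's and R2's payoffs gives −q − 3 = 15q − 5 ⇒ q = 1/8.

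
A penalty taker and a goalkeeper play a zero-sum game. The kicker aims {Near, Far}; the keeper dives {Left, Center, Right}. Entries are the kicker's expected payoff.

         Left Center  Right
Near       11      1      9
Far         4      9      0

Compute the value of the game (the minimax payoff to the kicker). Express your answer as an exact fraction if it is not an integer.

Row minima: Near → 1, Far → 0; maximin = 1.
Column maxima: Left → 11, Center → 9, Right → 9; minimax = 9.
1 ≠ 9, so there is no saddle point; optimal play is mixed.
Left is strictly dominated by Right (it gives the kicker strictly more in every row), so the keeper never plays it.
On the remaining 2×2 (Near, Far vs Center, Right):
Let the kicker play Near with probability p. Expected payoff against Center: 1p + 9(1−p) = −8p + 9; against Right: 9p + 0(1−p) = 9p.
Setting these equal: −8p + 9 = 9p ⇒ −17p = -9 ⇒ p = 9/17, and the value is (-8)·(9/17) + 9 = 81/17.
For the keeper: with q = P(Center), equating Near's and Far's payoffs gives −8q + 9 = 9q ⇒ q = 9/17.

81/17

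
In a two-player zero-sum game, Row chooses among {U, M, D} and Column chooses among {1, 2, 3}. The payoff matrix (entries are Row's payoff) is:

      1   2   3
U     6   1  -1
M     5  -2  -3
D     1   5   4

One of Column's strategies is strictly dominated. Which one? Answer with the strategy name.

3 holds Row's payoff strictly below 2 in every row: -1 < 1, -3 < -2, 4 < 5.
So 2 is strictly dominated for Column.

2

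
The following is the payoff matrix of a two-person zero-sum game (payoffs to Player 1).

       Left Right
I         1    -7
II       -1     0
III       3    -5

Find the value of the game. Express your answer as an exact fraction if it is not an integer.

-5/9

Row minima: I → -7, II → -1, III → -5; maximin = -1.
Column maxima: Left → 3, Right → 0; minimax = 0.
-1 ≠ 0, so there is no saddle point; optimal play is mixed.
I is strictly dominated by III, so Player 1 never plays it.
On the remaining 2×2 (II, III vs Left, Right):
Let Player 1 play II with probability p. Expected payoff against Left: (-1)p + 3(1−p) = −4p + 3; against Right: 0p + (-5)(1−p) = 5p − 5.
Setting these equal: −4p + 3 = 5p − 5 ⇒ −9p = -8 ⇒ p = 8/9, and the value is (-4)·(8/9) + 3 = -5/9.
For Player 2: with q = P(Left), equating II's and III's payoffs gives −q = 8q − 5 ⇒ q = 5/9.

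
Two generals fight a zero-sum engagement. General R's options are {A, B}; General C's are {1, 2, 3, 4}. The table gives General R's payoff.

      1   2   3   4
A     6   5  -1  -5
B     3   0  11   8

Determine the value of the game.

Row minima: A → -5, B → 0; maximin = 0.
Column maxima: 1 → 6, 2 → 5, 3 → 11, 4 → 8; minimax = 5.
0 ≠ 5, so there is no saddle point; optimal play is mixed.
1 is strictly dominated by 2 (it gives General R strictly more in every row), so General C never plays it.
3 is strictly dominated by 4 (it gives General R strictly more in every row), so General C never plays it.
On the remaining 2×2 (A, B vs 2, 4):
Let General R play A with probability p. Expected payoff against 2: 5p + 0(1−p) = 5p; against 4: (-5)p + 8(1−p) = −13p + 8.
Setting these equal: 5p = −13p + 8 ⇒ 18p = 8 ⇒ p = 4/9, and the value is (5)·(4/9) = 20/9.
For General C: with q = P(2), equating A's and B's payoffs gives 10q − 5 = −8q + 8 ⇒ q = 13/18.

20/9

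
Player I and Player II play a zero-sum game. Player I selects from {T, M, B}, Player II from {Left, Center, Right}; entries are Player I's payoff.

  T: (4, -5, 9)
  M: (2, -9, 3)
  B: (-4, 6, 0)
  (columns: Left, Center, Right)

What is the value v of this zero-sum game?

4/19

Row minima: T → -5, M → -9, B → -4; maximin = -4.
Column maxima: Left → 4, Center → 6, Right → 9; minimax = 4.
-4 ≠ 4, so there is no saddle point; optimal play is mixed.
M is strictly dominated by T, so Player I never plays it.
Right is strictly dominated by Left (it gives Player I strictly more in every row), so Player II never plays it.
On the remaining 2×2 (T, B vs Left, Center):
Let Player I play T with probability p. Expected payoff against Left: 4p + (-4)(1−p) = 8p − 4; against Center: (-5)p + 6(1−p) = −11p + 6.
Setting these equal: 8p − 4 = −11p + 6 ⇒ 19p = 10 ⇒ p = 10/19, and the value is (8)·(10/19) − 4 = 4/19.
For Player II: with q = P(Left), equating T's and B's payoffs gives 9q − 5 = −10q + 6 ⇒ q = 11/19.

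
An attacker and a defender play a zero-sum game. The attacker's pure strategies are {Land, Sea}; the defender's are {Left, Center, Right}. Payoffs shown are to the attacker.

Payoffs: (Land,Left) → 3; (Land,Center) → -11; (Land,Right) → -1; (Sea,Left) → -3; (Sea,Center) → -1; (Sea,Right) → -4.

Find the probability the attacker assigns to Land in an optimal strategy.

Row minima: Land → -11, Sea → -4; maximin = -4.
Column maxima: Left → 3, Center → -1, Right → -1; minimax = -1.
-4 ≠ -1, so there is no saddle point; optimal play is mixed.
Left is strictly dominated by Right (it gives the attacker strictly more in every row), so the defender never plays it.
On the remaining 2×2 (Land, Sea vs Center, Right):
Let the attacker play Land with probability p. Expected payoff against Center: (-11)p + (-1)(1−p) = −10p − 1; against Right: (-1)p + (-4)(1−p) = 3p − 4.
Setting these equal: −10p − 1 = 3p − 4 ⇒ −13p = -3 ⇒ p = 3/13, and the value is (-10)·(3/13) − 1 = -43/13.
For the defender: with q = P(Center), equating Land's and Sea's payoffs gives −10q − 1 = 3q − 4 ⇒ q = 3/13.

3/13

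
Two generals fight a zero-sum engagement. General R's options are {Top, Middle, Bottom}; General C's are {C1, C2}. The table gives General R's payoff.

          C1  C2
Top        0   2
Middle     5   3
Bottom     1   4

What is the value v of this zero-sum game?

17/5

Row minima: Top → 0, Middle → 3, Bottom → 1; maximin = 3.
Column maxima: C1 → 5, C2 → 4; minimax = 4.
3 ≠ 4, so there is no saddle point; optimal play is mixed.
Top is strictly dominated by Middle, so General R never plays it.
On the remaining 2×2 (Middle, Bottom vs C1, C2):
Let General R play Middle with probability p. Expected payoff against C1: 5p + 1(1−p) = 4p + 1; against C2: 3p + 4(1−p) = −p + 4.
Setting these equal: 4p + 1 = −p + 4 ⇒ 5p = 3 ⇒ p = 3/5, and the value is (4)·(3/5) + 1 = 17/5.
For General C: with q = P(C1), equating Middle's and Bottom's payoffs gives 2q + 3 = −3q + 4 ⇒ q = 1/5.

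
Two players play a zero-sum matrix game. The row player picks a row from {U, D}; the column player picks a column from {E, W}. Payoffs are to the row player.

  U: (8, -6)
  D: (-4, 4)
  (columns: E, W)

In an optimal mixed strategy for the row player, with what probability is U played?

Row minima: U → -6, D → -4; maximin = -4.
Column maxima: E → 8, W → 4; minimax = 4.
-4 ≠ 4, so there is no saddle point; optimal play is mixed.
Let the row player play U with probability p. Expected payoff against E: 8p + (-4)(1−p) = 12p − 4; against W: (-6)p + 4(1−p) = −10p + 4.
Setting these equal: 12p − 4 = −10p + 4 ⇒ 22p = 8 ⇒ p = 4/11, and the value is (12)·(4/11) − 4 = 4/11.
For the column player: with q = P(E), equating U's and D's payoffs gives 14q − 6 = −8q + 4 ⇒ q = 5/11.

4/11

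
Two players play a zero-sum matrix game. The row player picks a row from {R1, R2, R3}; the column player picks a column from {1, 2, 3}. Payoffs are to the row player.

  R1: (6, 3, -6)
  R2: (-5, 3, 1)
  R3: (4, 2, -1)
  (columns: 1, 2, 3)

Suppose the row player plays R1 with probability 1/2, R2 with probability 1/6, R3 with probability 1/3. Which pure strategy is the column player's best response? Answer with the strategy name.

If the column player plays 1, the row player's expected payoff is (1/2)·6 + (1/6)·(-5) + (1/3)·4 = 7/2.
If the column player plays 2, the row player's expected payoff is (1/2)·3 + (1/6)·3 + (1/3)·2 = 8/3.
If the column player plays 3, the row player's expected payoff is (1/2)·(-6) + (1/6)·1 + (1/3)·(-1) = -19/6.
The column player minimizes the row player's payoff; the smallest is -19/6, so the best response is 3.

3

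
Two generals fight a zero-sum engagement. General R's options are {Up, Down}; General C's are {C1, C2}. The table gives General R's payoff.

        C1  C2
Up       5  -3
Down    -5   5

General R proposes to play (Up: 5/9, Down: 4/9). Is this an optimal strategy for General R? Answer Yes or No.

Yes

Against C1 this mix gives (5/9)·5 + (4/9)·(-5) = 5/9.
Against C2 this mix gives (5/9)·(-3) + (4/9)·5 = 5/9.
All of General C's active replies (C1, C2) yield 5/9, and no column does worse for General R. The mix makes General C indifferent and guarantees 5/9, so it is optimal.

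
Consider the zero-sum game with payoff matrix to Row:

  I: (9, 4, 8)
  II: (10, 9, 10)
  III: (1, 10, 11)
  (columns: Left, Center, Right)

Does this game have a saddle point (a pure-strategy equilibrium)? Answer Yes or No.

Row minima: I → 4, II → 9, III → 1; maximin = 9.
Column maxima: Left → 10, Center → 10, Right → 11; minimax = 10.
9 ≠ 10, so no pure-strategy equilibrium exists.

No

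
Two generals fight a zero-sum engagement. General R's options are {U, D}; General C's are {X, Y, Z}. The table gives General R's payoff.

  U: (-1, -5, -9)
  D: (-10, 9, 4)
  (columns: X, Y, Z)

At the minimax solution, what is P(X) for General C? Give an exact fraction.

13/22

Row minima: U → -9, D → -10; maximin = -9.
Column maxima: X → -1, Y → 9, Z → 4; minimax = -1.
-9 ≠ -1, so there is no saddle point; optimal play is mixed.
Y is strictly dominated by Z (it gives General R strictly more in every row), so General C never plays it.
On the remaining 2×2 (U, D vs X, Z):
Let General R play U with probability p. Expected payoff against X: (-1)p + (-10)(1−p) = 9p − 10; against Z: (-9)p + 4(1−p) = −13p + 4.
Setting these equal: 9p − 10 = −13p + 4 ⇒ 22p = 14 ⇒ p = 7/11, and the value is (9)·(7/11) − 10 = -47/11.
For General C: with q = P(X), equating U's and D's payoffs gives 8q − 9 = −14q + 4 ⇒ q = 13/22.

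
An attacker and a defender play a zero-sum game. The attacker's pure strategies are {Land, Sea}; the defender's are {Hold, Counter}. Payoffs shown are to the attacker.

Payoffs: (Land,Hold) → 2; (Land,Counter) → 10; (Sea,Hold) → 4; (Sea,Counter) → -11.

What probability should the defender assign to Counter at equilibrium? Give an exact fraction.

Row minima: Land → 2, Sea → -11; maximin = 2.
Column maxima: Hold → 4, Counter → 10; minimax = 4.
2 ≠ 4, so there is no saddle point; optimal play is mixed.
Let the attacker play Land with probability p. Expected payoff against Hold: 2p + 4(1−p) = −2p + 4; against Counter: 10p + (-11)(1−p) = 21p − 11.
Setting these equal: −2p + 4 = 21p − 11 ⇒ −23p = -15 ⇒ p = 15/23, and the value is (-2)·(15/23) + 4 = 62/23.
For the defender: with q = P(Hold), equating Land's and Sea's payoffs gives −8q + 10 = 15q − 11 ⇒ q = 21/23.

2/23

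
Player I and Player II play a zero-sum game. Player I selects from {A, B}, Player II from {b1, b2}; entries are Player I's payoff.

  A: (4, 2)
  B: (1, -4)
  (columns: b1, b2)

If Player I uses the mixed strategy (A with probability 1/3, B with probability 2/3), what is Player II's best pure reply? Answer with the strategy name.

If Player II plays b1, Player I's expected payoff is (1/3)·4 + (2/3)·1 = 2.
If Player II plays b2, Player I's expected payoff is (1/3)·2 + (2/3)·(-4) = -2.
Player II minimizes Player I's payoff; the smallest is -2, so the best response is b2.

b2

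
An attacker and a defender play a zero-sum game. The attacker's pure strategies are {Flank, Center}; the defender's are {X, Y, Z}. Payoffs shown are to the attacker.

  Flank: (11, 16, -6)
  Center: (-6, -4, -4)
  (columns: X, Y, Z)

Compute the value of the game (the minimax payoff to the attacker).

Row minima: Flank → -6, Center → -6; maximin = -6.
Column maxima: X → 11, Y → 16, Z → -4; minimax = -4.
-6 ≠ -4, so there is no saddle point; optimal play is mixed.
Y is strictly dominated by X (it gives the attacker strictly more in every row), so the defender never plays it.
On the remaining 2×2 (Flank, Center vs X, Z):
Let the attacker play Flank with probability p. Expected payoff against X: 11p + (-6)(1−p) = 17p − 6; against Z: (-6)p + (-4)(1−p) = −2p − 4.
Setting these equal: 17p − 6 = −2p − 4 ⇒ 19p = 2 ⇒ p = 2/19, and the value is (17)·(2/19) − 6 = -80/19.
For the defender: with q = P(X), equating Flank's and Center's payoffs gives 17q − 6 = −2q − 4 ⇒ q = 2/19.

-80/19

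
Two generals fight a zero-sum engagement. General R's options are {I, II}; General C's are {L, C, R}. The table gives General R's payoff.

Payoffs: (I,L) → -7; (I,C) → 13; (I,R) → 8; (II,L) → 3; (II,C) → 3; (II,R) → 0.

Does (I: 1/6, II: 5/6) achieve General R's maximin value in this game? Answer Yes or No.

Against L this mix gives (1/6)·(-7) + (5/6)·3 = 4/3.
Against C this mix gives (1/6)·13 + (5/6)·3 = 14/3.
Against R this mix gives (1/6)·8 + (5/6)·0 = 4/3.
All of General C's active replies (L, R) yield 4/3, and no column does worse for General R. The mix makes General C indifferent and guarantees 4/3, so it is optimal.

Yes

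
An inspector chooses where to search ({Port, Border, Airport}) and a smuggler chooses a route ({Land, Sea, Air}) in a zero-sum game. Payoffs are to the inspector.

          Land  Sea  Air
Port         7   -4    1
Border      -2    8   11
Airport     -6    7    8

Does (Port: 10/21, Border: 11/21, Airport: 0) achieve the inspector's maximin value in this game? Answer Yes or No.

Yes

Against Land this mix gives (10/21)·7 + (11/21)·(-2) = 16/7.
Against Sea this mix gives (10/21)·(-4) + (11/21)·8 = 16/7.
Against Air this mix gives (10/21)·1 + (11/21)·11 = 131/21.
All of the smuggler's active replies (Land, Sea) yield 16/7, and no column does worse for the inspector. The mix makes the smuggler indifferent and guarantees 16/7, so it is optimal.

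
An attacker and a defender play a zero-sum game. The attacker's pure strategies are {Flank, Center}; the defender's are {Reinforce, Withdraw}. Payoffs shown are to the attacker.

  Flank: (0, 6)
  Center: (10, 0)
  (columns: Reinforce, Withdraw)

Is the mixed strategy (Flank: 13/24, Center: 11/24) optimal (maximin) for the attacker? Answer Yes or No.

Against Reinforce this mix gives (13/24)·0 + (11/24)·10 = 55/12.
Against Withdraw this mix gives (13/24)·6 + (11/24)·0 = 13/4.
The defender will play Withdraw, holding the attacker to 13/4. Shifting weight toward the row that does better against Withdraw would raise this floor (the equalizing mix achieves 15/4 against both Withdraw and Reinforce), so the proposed strategy is not optimal.

No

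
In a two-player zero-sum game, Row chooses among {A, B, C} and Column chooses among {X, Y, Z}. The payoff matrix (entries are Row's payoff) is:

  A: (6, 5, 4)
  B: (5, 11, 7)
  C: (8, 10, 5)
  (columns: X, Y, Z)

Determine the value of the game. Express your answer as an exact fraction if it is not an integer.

Row minima: A → 4, B → 5, C → 5; maximin = 5.
Column maxima: X → 8, Y → 11, Z → 7; minimax = 7.
5 ≠ 7, so there is no saddle point; optimal play is mixed.
A is strictly dominated by C, so Row never plays it.
With A eliminated, Y is strictly dominated by X (it gives Row strictly more in every remaining row), so Column never plays it.
On the remaining 2×2 (B, C vs X, Z):
Let Row play B with probability p. Expected payoff against X: 5p + 8(1−p) = −3p + 8; against Z: 7p + 5(1−p) = 2p + 5.
Setting these equal: −3p + 8 = 2p + 5 ⇒ −5p = -3 ⇒ p = 3/5, and the value is (-3)·(3/5) + 8 = 31/5.
For Column: with q = P(X), equating B's and C's payoffs gives −2q + 7 = 3q + 5 ⇒ q = 2/5.

31/5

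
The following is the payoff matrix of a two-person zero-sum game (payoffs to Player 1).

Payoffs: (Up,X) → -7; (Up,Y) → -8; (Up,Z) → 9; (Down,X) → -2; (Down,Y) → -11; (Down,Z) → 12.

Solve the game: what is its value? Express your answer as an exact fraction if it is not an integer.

-8

Row minima: Up → -8, Down → -11; maximin = -8.
Column maxima: X → -2, Y → -8, Z → 12; minimax = -8.
Since maximin = minimax = -8, there is a saddle point and the value is -8.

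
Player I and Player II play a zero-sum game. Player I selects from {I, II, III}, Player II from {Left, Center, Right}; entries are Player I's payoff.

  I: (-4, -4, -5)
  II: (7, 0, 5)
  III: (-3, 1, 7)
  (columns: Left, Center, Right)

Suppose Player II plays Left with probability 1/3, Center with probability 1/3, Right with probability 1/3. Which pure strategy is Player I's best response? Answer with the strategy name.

Expected payoff of I: (1/3)·(-4) + (1/3)·(-4) + (1/3)·(-5) = -13/3.
Expected payoff of II: (1/3)·7 + (1/3)·0 + (1/3)·5 = 4.
Expected payoff of III: (1/3)·(-3) + (1/3)·1 + (1/3)·7 = 5/3.
The largest is 4, so Player I's best response is II.

II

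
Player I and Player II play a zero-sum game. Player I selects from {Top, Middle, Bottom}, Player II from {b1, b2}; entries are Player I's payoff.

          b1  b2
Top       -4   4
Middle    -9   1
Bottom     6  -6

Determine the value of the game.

Row minima: Top → -4, Middle → -9, Bottom → -6; maximin = -4.
Column maxima: b1 → 6, b2 → 4; minimax = 4.
-4 ≠ 4, so there is no saddle point; optimal play is mixed.
Middle is strictly dominated by Top, so Player I never plays it.
On the remaining 2×2 (Top, Bottom vs b1, b2):
Let Player I play Top with probability p. Expected payoff against b1: (-4)p + 6(1−p) = −10p + 6; against b2: 4p + (-6)(1−p) = 10p − 6.
Setting these equal: −10p + 6 = 10p − 6 ⇒ −20p = -12 ⇒ p = 3/5, and the value is (-10)·(3/5) + 6 = 0.
For Player II: with q = P(b1), equating Top's and Bottom's payoffs gives −8q + 4 = 12q − 6 ⇒ q = 1/2.

0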